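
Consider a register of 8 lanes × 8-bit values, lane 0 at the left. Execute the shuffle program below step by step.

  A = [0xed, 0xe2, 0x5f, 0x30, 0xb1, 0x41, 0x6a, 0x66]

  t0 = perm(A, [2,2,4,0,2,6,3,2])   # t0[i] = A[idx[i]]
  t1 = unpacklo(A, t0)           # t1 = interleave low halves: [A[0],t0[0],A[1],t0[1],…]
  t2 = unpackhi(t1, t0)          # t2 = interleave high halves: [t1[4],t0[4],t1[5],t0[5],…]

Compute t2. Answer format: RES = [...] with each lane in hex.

RES = [ 0x5f  0x5f  0xb1  0x6a  0x30  0x30  0xed  0x5f ]

t0 = [0x5f, 0x5f, 0xb1, 0xed, 0x5f, 0x6a, 0x30, 0x5f]
t1 = [0xed, 0x5f, 0xe2, 0x5f, 0x5f, 0xb1, 0x30, 0xed]
t2 = [0x5f, 0x5f, 0xb1, 0x6a, 0x30, 0x30, 0xed, 0x5f]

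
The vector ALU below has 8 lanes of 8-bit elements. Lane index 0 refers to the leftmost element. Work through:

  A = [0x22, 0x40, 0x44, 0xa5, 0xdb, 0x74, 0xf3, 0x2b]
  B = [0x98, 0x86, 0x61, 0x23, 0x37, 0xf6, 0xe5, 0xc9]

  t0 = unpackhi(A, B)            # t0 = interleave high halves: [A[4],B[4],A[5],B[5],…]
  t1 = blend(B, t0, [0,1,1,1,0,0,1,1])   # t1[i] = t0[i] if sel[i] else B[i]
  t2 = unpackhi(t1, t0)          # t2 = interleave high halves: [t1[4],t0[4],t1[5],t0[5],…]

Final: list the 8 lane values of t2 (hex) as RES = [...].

RES = [ 0x37  0xf3  0xf6  0xe5  0x2b  0x2b  0xc9  0xc9 ]

→ t0 |db|37|74|f6|f3|e5|2b|c9|
→ t1 |98|37|74|f6|37|f6|2b|c9|
→ t2 |37|f3|f6|e5|2b|2b|c9|c9|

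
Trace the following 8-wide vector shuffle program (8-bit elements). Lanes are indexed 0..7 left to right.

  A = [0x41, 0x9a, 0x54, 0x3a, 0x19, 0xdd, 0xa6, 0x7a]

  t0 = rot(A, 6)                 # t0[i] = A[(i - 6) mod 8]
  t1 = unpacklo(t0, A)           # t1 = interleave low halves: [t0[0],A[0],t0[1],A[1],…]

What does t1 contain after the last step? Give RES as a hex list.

→ t0 |54|3a|19|dd|a6|7a|41|9a|
→ t1 |54|41|3a|9a|19|54|dd|3a|

RES = [0x54, 0x41, 0x3a, 0x9a, 0x19, 0x54, 0xdd, 0x3a]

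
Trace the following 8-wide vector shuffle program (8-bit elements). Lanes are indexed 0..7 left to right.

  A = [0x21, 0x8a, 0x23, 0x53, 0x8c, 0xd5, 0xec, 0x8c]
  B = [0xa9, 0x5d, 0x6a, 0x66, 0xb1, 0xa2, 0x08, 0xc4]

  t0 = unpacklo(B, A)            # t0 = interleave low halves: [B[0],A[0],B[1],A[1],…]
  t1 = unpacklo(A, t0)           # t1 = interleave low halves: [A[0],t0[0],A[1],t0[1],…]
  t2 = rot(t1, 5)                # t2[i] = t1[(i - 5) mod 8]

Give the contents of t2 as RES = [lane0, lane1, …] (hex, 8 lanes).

RES = [0x21, 0x23, 0x5d, 0x53, 0x8a, 0x21, 0xa9, 0x8a]

→ t0 |a9|21|5d|8a|6a|23|66|53|
→ t1 |21|a9|8a|21|23|5d|53|8a|
→ t2 |21|23|5d|53|8a|21|a9|8a|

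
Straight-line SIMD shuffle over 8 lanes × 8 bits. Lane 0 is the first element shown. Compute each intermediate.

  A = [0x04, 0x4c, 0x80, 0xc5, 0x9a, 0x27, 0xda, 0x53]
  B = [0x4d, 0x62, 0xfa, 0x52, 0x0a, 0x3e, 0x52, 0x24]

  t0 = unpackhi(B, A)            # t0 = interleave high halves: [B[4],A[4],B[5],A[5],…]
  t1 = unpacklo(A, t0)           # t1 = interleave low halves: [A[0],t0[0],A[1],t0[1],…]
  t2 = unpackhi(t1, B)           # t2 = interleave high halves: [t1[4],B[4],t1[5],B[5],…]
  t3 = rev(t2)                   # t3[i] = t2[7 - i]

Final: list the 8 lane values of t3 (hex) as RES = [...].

t0 = [0x0a, 0x9a, 0x3e, 0x27, 0x52, 0xda, 0x24, 0x53]
t1 = [0x04, 0x0a, 0x4c, 0x9a, 0x80, 0x3e, 0xc5, 0x27]
t2 = [0x80, 0x0a, 0x3e, 0x3e, 0xc5, 0x52, 0x27, 0x24]
t3 = [0x24, 0x27, 0x52, 0xc5, 0x3e, 0x3e, 0x0a, 0x80]

RES = [0x24, 0x27, 0x52, 0xc5, 0x3e, 0x3e, 0x0a, 0x80]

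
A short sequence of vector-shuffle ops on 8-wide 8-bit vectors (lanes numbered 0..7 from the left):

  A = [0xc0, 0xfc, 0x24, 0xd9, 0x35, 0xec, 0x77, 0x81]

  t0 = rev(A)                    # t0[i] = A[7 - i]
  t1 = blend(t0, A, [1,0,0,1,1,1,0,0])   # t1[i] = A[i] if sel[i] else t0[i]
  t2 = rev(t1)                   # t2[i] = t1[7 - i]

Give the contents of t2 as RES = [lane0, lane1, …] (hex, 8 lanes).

RES = [ 0xc0  0xfc  0xec  0x35  0xd9  0xec  0x77  0xc0 ]

t0 = [0x81, 0x77, 0xec, 0x35, 0xd9, 0x24, 0xfc, 0xc0]
t1 = [0xc0, 0x77, 0xec, 0xd9, 0x35, 0xec, 0xfc, 0xc0]
t2 = [0xc0, 0xfc, 0xec, 0x35, 0xd9, 0xec, 0x77, 0xc0]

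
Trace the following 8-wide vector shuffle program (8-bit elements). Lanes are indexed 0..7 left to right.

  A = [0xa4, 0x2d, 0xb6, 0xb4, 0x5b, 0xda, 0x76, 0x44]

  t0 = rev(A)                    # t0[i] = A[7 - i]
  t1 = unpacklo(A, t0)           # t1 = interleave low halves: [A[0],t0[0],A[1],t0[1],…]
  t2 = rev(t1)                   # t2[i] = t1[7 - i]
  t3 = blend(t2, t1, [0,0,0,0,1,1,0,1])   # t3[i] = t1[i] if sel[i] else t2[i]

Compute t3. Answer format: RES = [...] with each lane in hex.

RES = [ 0x5b  0xb4  0xda  0xb6  0xb6  0xda  0x44  0x5b ]

→ t0 |44|76|da|5b|b4|b6|2d|a4|
→ t1 |a4|44|2d|76|b6|da|b4|5b|
→ t2 |5b|b4|da|b6|76|2d|44|a4|
→ t3 |5b|b4|da|b6|b6|da|44|5b|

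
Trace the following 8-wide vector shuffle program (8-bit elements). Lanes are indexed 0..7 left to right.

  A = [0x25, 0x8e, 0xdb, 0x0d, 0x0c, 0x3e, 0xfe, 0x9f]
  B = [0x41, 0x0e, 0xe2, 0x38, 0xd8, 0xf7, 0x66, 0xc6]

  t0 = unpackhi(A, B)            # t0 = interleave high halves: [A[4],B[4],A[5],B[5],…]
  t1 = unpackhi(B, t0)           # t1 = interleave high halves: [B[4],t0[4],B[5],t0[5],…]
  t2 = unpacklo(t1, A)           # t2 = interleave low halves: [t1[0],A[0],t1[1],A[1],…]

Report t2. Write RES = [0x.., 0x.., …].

RES = [ 0xd8  0x25  0xfe  0x8e  0xf7  0xdb  0x66  0x0d ]

  t0: 0c d8 3e f7 fe 66 9f c6
  t1: d8 fe f7 66 66 9f c6 c6
  t2: d8 25 fe 8e f7 db 66 0d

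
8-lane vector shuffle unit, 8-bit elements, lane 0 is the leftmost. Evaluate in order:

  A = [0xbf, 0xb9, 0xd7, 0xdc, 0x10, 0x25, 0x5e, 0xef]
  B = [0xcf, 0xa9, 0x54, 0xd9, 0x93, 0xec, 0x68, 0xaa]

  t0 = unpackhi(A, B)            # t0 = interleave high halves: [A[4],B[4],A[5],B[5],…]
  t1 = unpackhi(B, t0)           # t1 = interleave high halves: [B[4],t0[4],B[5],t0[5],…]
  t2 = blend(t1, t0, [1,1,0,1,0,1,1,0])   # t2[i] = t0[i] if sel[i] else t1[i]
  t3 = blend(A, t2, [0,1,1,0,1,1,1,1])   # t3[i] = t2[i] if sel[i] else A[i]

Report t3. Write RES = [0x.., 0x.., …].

RES = [ 0xbf  0x93  0xec  0xdc  0x68  0x68  0xef  0xaa ]

→ t0 |10|93|25|ec|5e|68|ef|aa|
→ t1 |93|5e|ec|68|68|ef|aa|aa|
→ t2 |10|93|ec|ec|68|68|ef|aa|
→ t3 |bf|93|ec|dc|68|68|ef|aa|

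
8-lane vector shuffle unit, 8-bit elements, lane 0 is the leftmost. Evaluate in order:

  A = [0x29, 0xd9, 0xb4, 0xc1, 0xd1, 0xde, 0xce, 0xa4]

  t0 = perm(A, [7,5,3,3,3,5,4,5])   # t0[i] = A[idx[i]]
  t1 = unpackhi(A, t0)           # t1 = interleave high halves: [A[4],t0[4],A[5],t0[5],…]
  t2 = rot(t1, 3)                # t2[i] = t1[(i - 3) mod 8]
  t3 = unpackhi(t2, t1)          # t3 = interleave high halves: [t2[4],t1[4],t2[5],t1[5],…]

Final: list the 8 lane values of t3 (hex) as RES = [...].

RES = [0xc1, 0xce, 0xde, 0xd1, 0xde, 0xa4, 0xce, 0xde]

→ t0 |a4|de|c1|c1|c1|de|d1|de|
→ t1 |d1|c1|de|de|ce|d1|a4|de|
→ t2 |d1|a4|de|d1|c1|de|de|ce|
→ t3 |c1|ce|de|d1|de|a4|ce|de|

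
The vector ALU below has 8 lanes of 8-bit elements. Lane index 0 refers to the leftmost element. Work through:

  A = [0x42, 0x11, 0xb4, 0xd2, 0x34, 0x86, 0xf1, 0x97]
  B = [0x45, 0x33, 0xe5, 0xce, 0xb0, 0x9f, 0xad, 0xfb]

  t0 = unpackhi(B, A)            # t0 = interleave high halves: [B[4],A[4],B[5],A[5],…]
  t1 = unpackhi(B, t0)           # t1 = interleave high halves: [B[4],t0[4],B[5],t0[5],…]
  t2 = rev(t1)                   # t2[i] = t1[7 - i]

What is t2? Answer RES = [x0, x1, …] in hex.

RES = [0x97, 0xfb, 0xfb, 0xad, 0xf1, 0x9f, 0xad, 0xb0]

  t0: b0 34 9f 86 ad f1 fb 97
  t1: b0 ad 9f f1 ad fb fb 97
  t2: 97 fb fb ad f1 9f ad b0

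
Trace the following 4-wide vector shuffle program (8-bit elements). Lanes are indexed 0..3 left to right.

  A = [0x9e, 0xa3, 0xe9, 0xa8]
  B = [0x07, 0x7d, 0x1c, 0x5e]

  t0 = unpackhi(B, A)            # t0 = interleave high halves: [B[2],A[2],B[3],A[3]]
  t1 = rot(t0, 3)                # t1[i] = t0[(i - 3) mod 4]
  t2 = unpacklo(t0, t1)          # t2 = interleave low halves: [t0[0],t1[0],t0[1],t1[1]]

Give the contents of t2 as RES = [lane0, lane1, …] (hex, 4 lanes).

RES = [ 0x1c  0xe9  0xe9  0x5e ]

t0 = [0x1c, 0xe9, 0x5e, 0xa8]
t1 = [0xe9, 0x5e, 0xa8, 0x1c]
t2 = [0x1c, 0xe9, 0xe9, 0x5e]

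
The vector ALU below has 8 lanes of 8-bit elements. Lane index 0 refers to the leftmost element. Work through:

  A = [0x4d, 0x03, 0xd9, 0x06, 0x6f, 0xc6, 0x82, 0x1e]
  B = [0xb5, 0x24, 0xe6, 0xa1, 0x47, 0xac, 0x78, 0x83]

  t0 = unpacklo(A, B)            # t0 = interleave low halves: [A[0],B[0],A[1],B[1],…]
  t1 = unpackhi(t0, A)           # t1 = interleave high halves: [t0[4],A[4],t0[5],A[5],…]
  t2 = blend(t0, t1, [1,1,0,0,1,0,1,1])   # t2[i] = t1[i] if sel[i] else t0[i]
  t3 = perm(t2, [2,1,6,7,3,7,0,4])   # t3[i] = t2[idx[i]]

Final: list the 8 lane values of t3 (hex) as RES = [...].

t0 = [0x4d, 0xb5, 0x03, 0x24, 0xd9, 0xe6, 0x06, 0xa1]
t1 = [0xd9, 0x6f, 0xe6, 0xc6, 0x06, 0x82, 0xa1, 0x1e]
t2 = [0xd9, 0x6f, 0x03, 0x24, 0x06, 0xe6, 0xa1, 0x1e]
t3 = [0x03, 0x6f, 0xa1, 0x1e, 0x24, 0x1e, 0xd9, 0x06]

RES = [0x03, 0x6f, 0xa1, 0x1e, 0x24, 0x1e, 0xd9, 0x06]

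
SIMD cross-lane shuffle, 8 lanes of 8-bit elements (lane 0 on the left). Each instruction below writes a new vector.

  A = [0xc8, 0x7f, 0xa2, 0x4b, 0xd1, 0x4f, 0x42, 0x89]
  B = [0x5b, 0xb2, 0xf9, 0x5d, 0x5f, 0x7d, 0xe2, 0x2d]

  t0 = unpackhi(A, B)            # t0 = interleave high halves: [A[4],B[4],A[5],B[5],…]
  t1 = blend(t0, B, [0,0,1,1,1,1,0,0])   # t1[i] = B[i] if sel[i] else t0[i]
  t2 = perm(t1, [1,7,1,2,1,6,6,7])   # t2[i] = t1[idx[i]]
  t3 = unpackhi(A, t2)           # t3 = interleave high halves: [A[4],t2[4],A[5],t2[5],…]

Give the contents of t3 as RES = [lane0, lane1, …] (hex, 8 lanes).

RES = [0xd1, 0x5f, 0x4f, 0x89, 0x42, 0x89, 0x89, 0x2d]

→ t0 |d1|5f|4f|7d|42|e2|89|2d|
→ t1 |d1|5f|f9|5d|5f|7d|89|2d|
→ t2 |5f|2d|5f|f9|5f|89|89|2d|
→ t3 |d1|5f|4f|89|42|89|89|2d|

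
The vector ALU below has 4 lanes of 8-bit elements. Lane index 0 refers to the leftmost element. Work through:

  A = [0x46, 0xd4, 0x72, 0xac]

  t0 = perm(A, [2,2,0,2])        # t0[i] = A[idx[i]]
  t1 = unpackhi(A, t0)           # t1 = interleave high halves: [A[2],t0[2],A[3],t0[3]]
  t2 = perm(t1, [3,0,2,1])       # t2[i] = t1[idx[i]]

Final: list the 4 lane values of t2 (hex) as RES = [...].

  t0: 72 72 46 72
  t1: 72 46 ac 72
  t2: 72 72 ac 46

RES = [ 0x72  0x72  0xac  0x46 ]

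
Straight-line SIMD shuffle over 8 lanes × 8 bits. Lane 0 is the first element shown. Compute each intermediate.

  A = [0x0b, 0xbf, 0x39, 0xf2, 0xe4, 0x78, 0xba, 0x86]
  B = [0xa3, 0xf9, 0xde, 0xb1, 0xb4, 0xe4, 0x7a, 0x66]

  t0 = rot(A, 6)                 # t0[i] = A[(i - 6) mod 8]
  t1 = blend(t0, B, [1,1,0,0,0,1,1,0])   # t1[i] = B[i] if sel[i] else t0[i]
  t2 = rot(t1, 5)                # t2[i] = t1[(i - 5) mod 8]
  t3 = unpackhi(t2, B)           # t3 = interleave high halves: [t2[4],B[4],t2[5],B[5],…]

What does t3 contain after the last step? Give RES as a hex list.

t0 = [0x39, 0xf2, 0xe4, 0x78, 0xba, 0x86, 0x0b, 0xbf]
t1 = [0xa3, 0xf9, 0xe4, 0x78, 0xba, 0xe4, 0x7a, 0xbf]
t2 = [0x78, 0xba, 0xe4, 0x7a, 0xbf, 0xa3, 0xf9, 0xe4]
t3 = [0xbf, 0xb4, 0xa3, 0xe4, 0xf9, 0x7a, 0xe4, 0x66]

RES = [0xbf, 0xb4, 0xa3, 0xe4, 0xf9, 0x7a, 0xe4, 0x66]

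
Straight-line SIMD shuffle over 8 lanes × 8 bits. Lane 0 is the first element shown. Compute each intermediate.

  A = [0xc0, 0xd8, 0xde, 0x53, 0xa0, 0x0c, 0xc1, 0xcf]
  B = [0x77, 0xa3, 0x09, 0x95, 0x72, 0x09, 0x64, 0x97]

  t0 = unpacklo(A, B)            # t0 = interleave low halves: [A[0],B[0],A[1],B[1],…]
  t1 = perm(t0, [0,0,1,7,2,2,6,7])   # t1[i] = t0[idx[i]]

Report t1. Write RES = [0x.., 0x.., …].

t0 = [0xc0, 0x77, 0xd8, 0xa3, 0xde, 0x09, 0x53, 0x95]
t1 = [0xc0, 0xc0, 0x77, 0x95, 0xd8, 0xd8, 0x53, 0x95]

RES = [0xc0, 0xc0, 0x77, 0x95, 0xd8, 0xd8, 0x53, 0x95]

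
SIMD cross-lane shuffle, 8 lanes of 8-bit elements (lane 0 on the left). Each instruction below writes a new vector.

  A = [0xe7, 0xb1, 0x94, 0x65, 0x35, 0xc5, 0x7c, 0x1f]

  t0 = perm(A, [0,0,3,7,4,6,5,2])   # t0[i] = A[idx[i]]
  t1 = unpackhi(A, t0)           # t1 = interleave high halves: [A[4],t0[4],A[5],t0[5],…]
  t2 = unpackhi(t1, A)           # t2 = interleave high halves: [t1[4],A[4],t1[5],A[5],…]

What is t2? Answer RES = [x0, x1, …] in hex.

  t0: e7 e7 65 1f 35 7c c5 94
  t1: 35 35 c5 7c 7c c5 1f 94
  t2: 7c 35 c5 c5 1f 7c 94 1f

RES = [0x7c, 0x35, 0xc5, 0xc5, 0x1f, 0x7c, 0x94, 0x1f]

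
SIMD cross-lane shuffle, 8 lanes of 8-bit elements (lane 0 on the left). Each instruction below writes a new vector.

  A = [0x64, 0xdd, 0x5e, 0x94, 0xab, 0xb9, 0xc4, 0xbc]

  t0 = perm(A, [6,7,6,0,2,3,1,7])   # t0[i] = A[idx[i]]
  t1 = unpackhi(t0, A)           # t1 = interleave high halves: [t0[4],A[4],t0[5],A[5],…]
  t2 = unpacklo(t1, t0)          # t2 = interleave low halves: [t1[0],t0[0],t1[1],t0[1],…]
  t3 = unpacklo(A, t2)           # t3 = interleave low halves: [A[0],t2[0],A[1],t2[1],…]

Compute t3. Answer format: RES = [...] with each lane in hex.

  t0: c4 bc c4 64 5e 94 dd bc
  t1: 5e ab 94 b9 dd c4 bc bc
  t2: 5e c4 ab bc 94 c4 b9 64
  t3: 64 5e dd c4 5e ab 94 bc

RES = [ 0x64  0x5e  0xdd  0xc4  0x5e  0xab  0x94  0xbc ]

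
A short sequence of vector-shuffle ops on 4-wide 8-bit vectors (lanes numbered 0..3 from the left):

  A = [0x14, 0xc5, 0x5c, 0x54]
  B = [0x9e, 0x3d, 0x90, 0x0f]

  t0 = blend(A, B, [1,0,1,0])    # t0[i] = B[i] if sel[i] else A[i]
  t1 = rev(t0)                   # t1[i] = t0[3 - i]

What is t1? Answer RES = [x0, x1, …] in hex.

→ t0 |9e|c5|90|54|
→ t1 |54|90|c5|9e|

RES = [ 0x54  0x90  0xc5  0x9e ]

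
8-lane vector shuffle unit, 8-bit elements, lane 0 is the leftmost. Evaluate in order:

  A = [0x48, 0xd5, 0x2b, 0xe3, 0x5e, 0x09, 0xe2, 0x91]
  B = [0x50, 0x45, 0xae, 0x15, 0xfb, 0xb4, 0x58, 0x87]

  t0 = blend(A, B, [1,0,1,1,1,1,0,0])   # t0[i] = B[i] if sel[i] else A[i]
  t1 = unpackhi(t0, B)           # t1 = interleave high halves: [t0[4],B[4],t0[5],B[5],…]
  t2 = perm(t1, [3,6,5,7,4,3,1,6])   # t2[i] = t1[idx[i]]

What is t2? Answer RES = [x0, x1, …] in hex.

→ t0 |50|d5|ae|15|fb|b4|e2|91|
→ t1 |fb|fb|b4|b4|e2|58|91|87|
→ t2 |b4|91|58|87|e2|b4|fb|91|

RES = [0xb4, 0x91, 0x58, 0x87, 0xe2, 0xb4, 0xfb, 0x91]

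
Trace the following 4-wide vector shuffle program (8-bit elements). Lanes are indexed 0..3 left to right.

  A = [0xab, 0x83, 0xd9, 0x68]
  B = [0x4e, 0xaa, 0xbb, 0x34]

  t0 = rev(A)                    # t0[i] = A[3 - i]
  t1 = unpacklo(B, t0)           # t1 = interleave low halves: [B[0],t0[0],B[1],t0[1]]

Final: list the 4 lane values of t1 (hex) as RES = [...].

RES = [ 0x4e  0x68  0xaa  0xd9 ]

→ t0 |68|d9|83|ab|
→ t1 |4e|68|aa|d9|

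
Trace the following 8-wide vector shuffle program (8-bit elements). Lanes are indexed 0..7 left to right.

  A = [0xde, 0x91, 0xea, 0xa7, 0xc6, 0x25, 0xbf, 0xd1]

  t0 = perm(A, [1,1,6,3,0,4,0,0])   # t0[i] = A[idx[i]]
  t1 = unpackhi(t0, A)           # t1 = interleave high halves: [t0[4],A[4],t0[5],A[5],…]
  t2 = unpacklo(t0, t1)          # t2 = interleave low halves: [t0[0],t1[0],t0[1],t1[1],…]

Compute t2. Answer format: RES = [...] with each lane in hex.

RES = [0x91, 0xde, 0x91, 0xc6, 0xbf, 0xc6, 0xa7, 0x25]

→ t0 |91|91|bf|a7|de|c6|de|de|
→ t1 |de|c6|c6|25|de|bf|de|d1|
→ t2 |91|de|91|c6|bf|c6|a7|25|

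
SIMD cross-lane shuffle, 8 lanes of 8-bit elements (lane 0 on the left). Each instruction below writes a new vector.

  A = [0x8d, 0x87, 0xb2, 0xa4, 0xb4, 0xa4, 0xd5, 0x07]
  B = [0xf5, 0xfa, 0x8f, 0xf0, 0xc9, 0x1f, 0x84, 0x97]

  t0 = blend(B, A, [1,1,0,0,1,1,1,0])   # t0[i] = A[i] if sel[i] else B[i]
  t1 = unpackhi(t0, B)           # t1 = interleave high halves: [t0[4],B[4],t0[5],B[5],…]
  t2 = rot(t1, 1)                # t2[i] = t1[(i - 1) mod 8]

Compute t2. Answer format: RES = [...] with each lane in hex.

t0 = [0x8d, 0x87, 0x8f, 0xf0, 0xb4, 0xa4, 0xd5, 0x97]
t1 = [0xb4, 0xc9, 0xa4, 0x1f, 0xd5, 0x84, 0x97, 0x97]
t2 = [0x97, 0xb4, 0xc9, 0xa4, 0x1f, 0xd5, 0x84, 0x97]

RES = [0x97, 0xb4, 0xc9, 0xa4, 0x1f, 0xd5, 0x84, 0x97]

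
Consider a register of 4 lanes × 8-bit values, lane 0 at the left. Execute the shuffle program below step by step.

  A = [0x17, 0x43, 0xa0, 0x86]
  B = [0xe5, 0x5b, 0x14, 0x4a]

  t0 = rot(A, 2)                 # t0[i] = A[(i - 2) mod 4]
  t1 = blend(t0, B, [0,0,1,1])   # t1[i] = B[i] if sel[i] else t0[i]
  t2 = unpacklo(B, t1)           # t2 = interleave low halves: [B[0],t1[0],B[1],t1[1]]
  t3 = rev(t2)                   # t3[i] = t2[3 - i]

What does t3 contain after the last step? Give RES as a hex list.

t0 = [0xa0, 0x86, 0x17, 0x43]
t1 = [0xa0, 0x86, 0x14, 0x4a]
t2 = [0xe5, 0xa0, 0x5b, 0x86]
t3 = [0x86, 0x5b, 0xa0, 0xe5]

RES = [0x86, 0x5b, 0xa0, 0xe5]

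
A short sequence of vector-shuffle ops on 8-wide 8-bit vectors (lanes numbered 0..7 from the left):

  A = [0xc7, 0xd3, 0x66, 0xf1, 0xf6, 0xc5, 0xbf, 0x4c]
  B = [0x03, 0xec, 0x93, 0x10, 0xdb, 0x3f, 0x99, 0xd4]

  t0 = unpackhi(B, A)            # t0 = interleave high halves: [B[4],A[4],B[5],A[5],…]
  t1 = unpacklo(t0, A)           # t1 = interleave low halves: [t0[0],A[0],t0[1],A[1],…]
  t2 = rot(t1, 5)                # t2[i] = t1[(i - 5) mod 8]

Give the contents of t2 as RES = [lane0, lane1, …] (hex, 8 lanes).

RES = [0xd3, 0x3f, 0x66, 0xc5, 0xf1, 0xdb, 0xc7, 0xf6]

→ t0 |db|f6|3f|c5|99|bf|d4|4c|
→ t1 |db|c7|f6|d3|3f|66|c5|f1|
→ t2 |d3|3f|66|c5|f1|db|c7|f6|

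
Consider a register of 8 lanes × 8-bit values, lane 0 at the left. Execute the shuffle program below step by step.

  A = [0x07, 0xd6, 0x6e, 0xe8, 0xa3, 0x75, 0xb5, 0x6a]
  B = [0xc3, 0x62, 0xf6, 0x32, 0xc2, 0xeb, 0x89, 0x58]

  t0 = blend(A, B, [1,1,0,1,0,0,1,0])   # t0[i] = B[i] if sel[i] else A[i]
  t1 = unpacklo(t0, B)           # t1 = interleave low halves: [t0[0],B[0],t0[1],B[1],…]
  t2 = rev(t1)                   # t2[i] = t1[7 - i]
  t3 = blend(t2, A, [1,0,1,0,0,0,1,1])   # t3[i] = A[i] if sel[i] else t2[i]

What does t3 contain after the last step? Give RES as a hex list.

RES = [ 0x07  0x32  0x6e  0x6e  0x62  0x62  0xb5  0x6a ]

t0 = [0xc3, 0x62, 0x6e, 0x32, 0xa3, 0x75, 0x89, 0x6a]
t1 = [0xc3, 0xc3, 0x62, 0x62, 0x6e, 0xf6, 0x32, 0x32]
t2 = [0x32, 0x32, 0xf6, 0x6e, 0x62, 0x62, 0xc3, 0xc3]
t3 = [0x07, 0x32, 0x6e, 0x6e, 0x62, 0x62, 0xb5, 0x6a]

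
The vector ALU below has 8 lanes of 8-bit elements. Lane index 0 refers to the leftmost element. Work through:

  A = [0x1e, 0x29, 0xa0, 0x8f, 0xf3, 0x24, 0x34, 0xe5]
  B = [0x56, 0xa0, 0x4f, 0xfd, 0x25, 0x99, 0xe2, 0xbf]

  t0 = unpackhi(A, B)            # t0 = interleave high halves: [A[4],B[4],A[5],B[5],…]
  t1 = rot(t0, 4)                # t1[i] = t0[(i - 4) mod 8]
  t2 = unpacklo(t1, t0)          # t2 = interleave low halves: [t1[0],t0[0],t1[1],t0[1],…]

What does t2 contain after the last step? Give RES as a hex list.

RES = [ 0x34  0xf3  0xe2  0x25  0xe5  0x24  0xbf  0x99 ]

→ t0 |f3|25|24|99|34|e2|e5|bf|
→ t1 |34|e2|e5|bf|f3|25|24|99|
→ t2 |34|f3|e2|25|e5|24|bf|99|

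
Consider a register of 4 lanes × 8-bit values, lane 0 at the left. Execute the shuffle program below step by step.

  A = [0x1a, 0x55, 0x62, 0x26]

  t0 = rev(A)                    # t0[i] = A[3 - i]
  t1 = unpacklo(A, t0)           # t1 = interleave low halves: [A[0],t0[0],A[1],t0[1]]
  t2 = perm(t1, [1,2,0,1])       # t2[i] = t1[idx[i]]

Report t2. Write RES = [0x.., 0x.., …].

  t0: 26 62 55 1a
  t1: 1a 26 55 62
  t2: 26 55 1a 26

RES = [0x26, 0x55, 0x1a, 0x26]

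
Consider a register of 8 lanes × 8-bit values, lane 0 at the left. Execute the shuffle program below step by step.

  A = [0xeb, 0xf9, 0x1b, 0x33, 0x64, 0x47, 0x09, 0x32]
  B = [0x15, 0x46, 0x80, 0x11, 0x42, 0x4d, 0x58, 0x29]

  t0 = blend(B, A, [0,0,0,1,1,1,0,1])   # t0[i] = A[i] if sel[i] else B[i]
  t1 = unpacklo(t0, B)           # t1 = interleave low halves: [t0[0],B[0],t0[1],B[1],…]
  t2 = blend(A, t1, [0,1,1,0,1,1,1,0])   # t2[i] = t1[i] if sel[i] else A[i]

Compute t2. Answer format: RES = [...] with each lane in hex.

t0 = [0x15, 0x46, 0x80, 0x33, 0x64, 0x47, 0x58, 0x32]
t1 = [0x15, 0x15, 0x46, 0x46, 0x80, 0x80, 0x33, 0x11]
t2 = [0xeb, 0x15, 0x46, 0x33, 0x80, 0x80, 0x33, 0x32]

RES = [ 0xeb  0x15  0x46  0x33  0x80  0x80  0x33  0x32 ]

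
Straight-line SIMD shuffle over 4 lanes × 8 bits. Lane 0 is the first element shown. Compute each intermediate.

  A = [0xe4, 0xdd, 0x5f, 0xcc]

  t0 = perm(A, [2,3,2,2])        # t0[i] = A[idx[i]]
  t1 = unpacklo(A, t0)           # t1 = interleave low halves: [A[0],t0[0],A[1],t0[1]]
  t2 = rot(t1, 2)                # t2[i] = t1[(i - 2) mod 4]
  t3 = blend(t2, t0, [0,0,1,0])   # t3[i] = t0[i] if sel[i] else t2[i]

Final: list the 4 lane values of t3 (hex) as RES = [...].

RES = [0xdd, 0xcc, 0x5f, 0x5f]

  t0: 5f cc 5f 5f
  t1: e4 5f dd cc
  t2: dd cc e4 5f
  t3: dd cc 5f 5f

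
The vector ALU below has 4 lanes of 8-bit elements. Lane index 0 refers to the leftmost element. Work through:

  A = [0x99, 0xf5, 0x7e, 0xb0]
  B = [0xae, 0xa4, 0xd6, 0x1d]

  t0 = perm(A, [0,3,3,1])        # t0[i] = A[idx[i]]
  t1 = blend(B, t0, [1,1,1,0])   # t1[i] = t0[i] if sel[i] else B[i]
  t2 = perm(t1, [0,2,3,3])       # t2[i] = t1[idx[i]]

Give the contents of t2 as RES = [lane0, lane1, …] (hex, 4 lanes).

t0 = [0x99, 0xb0, 0xb0, 0xf5]
t1 = [0x99, 0xb0, 0xb0, 0x1d]
t2 = [0x99, 0xb0, 0x1d, 0x1d]

RES = [0x99, 0xb0, 0x1d, 0x1d]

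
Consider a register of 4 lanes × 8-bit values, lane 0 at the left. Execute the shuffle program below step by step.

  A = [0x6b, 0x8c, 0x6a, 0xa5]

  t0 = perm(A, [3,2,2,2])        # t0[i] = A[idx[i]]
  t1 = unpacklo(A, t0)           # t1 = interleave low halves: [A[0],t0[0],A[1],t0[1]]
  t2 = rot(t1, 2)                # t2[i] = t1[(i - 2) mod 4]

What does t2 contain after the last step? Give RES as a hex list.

  t0: a5 6a 6a 6a
  t1: 6b a5 8c 6a
  t2: 8c 6a 6b a5

RES = [0x8c, 0x6a, 0x6b, 0xa5]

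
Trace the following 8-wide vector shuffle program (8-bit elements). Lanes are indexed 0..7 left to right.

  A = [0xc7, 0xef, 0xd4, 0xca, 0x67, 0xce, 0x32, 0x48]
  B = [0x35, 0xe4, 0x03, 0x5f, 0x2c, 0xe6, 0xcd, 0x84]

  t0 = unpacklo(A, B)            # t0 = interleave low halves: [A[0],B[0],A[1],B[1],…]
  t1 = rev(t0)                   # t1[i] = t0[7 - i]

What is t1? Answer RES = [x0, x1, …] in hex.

→ t0 |c7|35|ef|e4|d4|03|ca|5f|
→ t1 |5f|ca|03|d4|e4|ef|35|c7|

RES = [ 0x5f  0xca  0x03  0xd4  0xe4  0xef  0x35  0xc7 ]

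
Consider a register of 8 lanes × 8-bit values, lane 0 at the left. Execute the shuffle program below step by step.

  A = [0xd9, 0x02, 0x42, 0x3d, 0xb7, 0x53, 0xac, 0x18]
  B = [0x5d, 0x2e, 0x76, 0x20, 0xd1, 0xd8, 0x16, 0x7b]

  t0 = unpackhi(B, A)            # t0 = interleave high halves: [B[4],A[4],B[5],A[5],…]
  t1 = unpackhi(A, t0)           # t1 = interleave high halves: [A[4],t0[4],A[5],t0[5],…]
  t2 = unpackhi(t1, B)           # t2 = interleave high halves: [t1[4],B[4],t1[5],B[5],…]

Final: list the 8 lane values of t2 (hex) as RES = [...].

RES = [0xac, 0xd1, 0x7b, 0xd8, 0x18, 0x16, 0x18, 0x7b]

t0 = [0xd1, 0xb7, 0xd8, 0x53, 0x16, 0xac, 0x7b, 0x18]
t1 = [0xb7, 0x16, 0x53, 0xac, 0xac, 0x7b, 0x18, 0x18]
t2 = [0xac, 0xd1, 0x7b, 0xd8, 0x18, 0x16, 0x18, 0x7b]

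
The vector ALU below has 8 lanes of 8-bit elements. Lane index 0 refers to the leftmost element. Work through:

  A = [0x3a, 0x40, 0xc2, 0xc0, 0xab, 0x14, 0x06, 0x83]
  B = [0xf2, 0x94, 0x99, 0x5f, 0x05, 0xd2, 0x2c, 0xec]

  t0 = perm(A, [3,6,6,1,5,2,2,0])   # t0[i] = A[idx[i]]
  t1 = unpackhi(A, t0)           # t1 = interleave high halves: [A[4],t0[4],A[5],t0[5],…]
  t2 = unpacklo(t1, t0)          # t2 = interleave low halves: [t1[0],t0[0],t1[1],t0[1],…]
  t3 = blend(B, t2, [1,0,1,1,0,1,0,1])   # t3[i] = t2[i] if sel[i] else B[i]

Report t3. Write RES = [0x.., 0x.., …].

→ t0 |c0|06|06|40|14|c2|c2|3a|
→ t1 |ab|14|14|c2|06|c2|83|3a|
→ t2 |ab|c0|14|06|14|06|c2|40|
→ t3 |ab|94|14|06|05|06|2c|40|

RES = [ 0xab  0x94  0x14  0x06  0x05  0x06  0x2c  0x40 ]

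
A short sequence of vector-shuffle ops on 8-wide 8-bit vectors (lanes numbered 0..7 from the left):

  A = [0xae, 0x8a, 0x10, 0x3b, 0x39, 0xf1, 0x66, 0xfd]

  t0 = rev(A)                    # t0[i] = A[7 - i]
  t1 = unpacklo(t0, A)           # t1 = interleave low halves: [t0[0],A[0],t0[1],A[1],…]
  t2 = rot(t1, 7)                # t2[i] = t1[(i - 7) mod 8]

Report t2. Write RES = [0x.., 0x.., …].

t0 = [0xfd, 0x66, 0xf1, 0x39, 0x3b, 0x10, 0x8a, 0xae]
t1 = [0xfd, 0xae, 0x66, 0x8a, 0xf1, 0x10, 0x39, 0x3b]
t2 = [0xae, 0x66, 0x8a, 0xf1, 0x10, 0x39, 0x3b, 0xfd]

RES = [0xae, 0x66, 0x8a, 0xf1, 0x10, 0x39, 0x3b, 0xfd]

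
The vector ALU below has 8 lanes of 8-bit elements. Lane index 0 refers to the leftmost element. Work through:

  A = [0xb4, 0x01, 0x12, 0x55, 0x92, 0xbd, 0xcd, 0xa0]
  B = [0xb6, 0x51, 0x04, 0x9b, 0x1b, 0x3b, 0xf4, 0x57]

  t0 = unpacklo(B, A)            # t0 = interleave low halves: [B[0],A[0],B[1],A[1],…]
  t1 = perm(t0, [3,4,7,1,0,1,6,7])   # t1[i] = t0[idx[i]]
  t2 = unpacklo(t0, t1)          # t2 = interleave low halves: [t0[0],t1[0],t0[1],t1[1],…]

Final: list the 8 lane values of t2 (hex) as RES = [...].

t0 = [0xb6, 0xb4, 0x51, 0x01, 0x04, 0x12, 0x9b, 0x55]
t1 = [0x01, 0x04, 0x55, 0xb4, 0xb6, 0xb4, 0x9b, 0x55]
t2 = [0xb6, 0x01, 0xb4, 0x04, 0x51, 0x55, 0x01, 0xb4]

RES = [ 0xb6  0x01  0xb4  0x04  0x51  0x55  0x01  0xb4 ]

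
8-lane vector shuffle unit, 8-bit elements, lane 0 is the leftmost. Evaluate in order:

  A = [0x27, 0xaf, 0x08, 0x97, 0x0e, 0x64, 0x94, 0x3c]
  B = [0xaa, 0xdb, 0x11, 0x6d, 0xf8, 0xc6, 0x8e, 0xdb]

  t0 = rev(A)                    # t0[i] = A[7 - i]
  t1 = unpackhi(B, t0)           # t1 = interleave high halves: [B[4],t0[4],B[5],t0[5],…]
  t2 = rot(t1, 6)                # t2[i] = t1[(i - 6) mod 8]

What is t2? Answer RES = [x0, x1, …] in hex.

RES = [0xc6, 0x08, 0x8e, 0xaf, 0xdb, 0x27, 0xf8, 0x97]

→ t0 |3c|94|64|0e|97|08|af|27|
→ t1 |f8|97|c6|08|8e|af|db|27|
→ t2 |c6|08|8e|af|db|27|f8|97|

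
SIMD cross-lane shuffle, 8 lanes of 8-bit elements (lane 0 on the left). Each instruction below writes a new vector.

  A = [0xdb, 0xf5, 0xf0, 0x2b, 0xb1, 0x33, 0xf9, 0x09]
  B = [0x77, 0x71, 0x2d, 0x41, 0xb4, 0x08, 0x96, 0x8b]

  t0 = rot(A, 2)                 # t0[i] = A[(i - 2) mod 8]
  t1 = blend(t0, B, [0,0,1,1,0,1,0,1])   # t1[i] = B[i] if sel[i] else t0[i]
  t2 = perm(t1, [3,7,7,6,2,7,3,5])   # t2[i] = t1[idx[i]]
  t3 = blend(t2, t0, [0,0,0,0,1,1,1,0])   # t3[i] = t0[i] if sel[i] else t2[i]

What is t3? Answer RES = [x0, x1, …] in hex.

t0 = [0xf9, 0x09, 0xdb, 0xf5, 0xf0, 0x2b, 0xb1, 0x33]
t1 = [0xf9, 0x09, 0x2d, 0x41, 0xf0, 0x08, 0xb1, 0x8b]
t2 = [0x41, 0x8b, 0x8b, 0xb1, 0x2d, 0x8b, 0x41, 0x08]
t3 = [0x41, 0x8b, 0x8b, 0xb1, 0xf0, 0x2b, 0xb1, 0x08]

RES = [0x41, 0x8b, 0x8b, 0xb1, 0xf0, 0x2b, 0xb1, 0x08]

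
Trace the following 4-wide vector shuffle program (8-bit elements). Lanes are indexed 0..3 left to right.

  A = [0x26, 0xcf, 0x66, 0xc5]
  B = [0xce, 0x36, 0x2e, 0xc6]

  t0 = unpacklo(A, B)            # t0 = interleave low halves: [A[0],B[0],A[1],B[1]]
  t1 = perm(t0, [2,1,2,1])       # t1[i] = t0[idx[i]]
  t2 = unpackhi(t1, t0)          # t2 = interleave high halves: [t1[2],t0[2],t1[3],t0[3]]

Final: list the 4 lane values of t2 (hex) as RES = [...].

  t0: 26 ce cf 36
  t1: cf ce cf ce
  t2: cf cf ce 36

RES = [0xcf, 0xcf, 0xce, 0x36]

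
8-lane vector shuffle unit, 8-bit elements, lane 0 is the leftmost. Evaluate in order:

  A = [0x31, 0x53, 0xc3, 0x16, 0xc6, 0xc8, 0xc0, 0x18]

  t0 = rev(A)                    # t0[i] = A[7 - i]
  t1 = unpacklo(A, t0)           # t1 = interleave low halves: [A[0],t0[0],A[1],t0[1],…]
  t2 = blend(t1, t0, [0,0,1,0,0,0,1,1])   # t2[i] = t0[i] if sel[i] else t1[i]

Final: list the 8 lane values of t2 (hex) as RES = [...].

RES = [0x31, 0x18, 0xc8, 0xc0, 0xc3, 0xc8, 0x53, 0x31]

t0 = [0x18, 0xc0, 0xc8, 0xc6, 0x16, 0xc3, 0x53, 0x31]
t1 = [0x31, 0x18, 0x53, 0xc0, 0xc3, 0xc8, 0x16, 0xc6]
t2 = [0x31, 0x18, 0xc8, 0xc0, 0xc3, 0xc8, 0x53, 0x31]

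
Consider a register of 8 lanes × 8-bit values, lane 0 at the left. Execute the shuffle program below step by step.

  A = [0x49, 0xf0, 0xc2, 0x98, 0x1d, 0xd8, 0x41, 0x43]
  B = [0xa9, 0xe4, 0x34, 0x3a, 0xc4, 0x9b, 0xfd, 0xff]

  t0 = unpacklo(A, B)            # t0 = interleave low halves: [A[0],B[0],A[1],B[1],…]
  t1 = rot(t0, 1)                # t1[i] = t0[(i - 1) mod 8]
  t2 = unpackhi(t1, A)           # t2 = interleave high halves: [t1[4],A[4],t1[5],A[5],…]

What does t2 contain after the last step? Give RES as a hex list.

  t0: 49 a9 f0 e4 c2 34 98 3a
  t1: 3a 49 a9 f0 e4 c2 34 98
  t2: e4 1d c2 d8 34 41 98 43

RES = [0xe4, 0x1d, 0xc2, 0xd8, 0x34, 0x41, 0x98, 0x43]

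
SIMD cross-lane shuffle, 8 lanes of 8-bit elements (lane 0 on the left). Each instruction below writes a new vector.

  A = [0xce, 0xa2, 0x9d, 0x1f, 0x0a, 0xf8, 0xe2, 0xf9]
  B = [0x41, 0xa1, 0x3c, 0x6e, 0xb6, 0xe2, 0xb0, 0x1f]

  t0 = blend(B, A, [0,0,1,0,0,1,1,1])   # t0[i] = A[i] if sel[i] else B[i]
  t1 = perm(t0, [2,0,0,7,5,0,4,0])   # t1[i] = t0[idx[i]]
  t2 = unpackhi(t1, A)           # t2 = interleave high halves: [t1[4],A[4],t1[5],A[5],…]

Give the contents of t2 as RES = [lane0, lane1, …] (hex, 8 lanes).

RES = [0xf8, 0x0a, 0x41, 0xf8, 0xb6, 0xe2, 0x41, 0xf9]

  t0: 41 a1 9d 6e b6 f8 e2 f9
  t1: 9d 41 41 f9 f8 41 b6 41
  t2: f8 0a 41 f8 b6 e2 41 f9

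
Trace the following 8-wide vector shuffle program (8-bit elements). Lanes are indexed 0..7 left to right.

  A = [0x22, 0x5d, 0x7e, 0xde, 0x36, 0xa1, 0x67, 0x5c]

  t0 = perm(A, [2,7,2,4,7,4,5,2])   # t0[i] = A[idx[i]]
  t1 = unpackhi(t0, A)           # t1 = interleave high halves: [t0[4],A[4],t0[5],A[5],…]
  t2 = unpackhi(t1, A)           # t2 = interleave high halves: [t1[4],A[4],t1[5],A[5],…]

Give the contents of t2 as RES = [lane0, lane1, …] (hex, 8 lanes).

RES = [ 0xa1  0x36  0x67  0xa1  0x7e  0x67  0x5c  0x5c ]

  t0: 7e 5c 7e 36 5c 36 a1 7e
  t1: 5c 36 36 a1 a1 67 7e 5c
  t2: a1 36 67 a1 7e 67 5c 5c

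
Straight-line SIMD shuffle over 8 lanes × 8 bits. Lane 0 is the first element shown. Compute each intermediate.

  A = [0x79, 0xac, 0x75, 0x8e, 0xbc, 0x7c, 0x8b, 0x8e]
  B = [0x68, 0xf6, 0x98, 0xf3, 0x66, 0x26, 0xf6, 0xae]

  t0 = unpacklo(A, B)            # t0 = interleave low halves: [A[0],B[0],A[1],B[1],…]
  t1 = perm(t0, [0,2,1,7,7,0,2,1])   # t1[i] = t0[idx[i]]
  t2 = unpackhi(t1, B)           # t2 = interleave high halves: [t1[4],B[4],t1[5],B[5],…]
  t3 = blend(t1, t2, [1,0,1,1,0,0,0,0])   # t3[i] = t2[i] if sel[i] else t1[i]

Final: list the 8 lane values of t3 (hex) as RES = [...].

RES = [0xf3, 0xac, 0x79, 0x26, 0xf3, 0x79, 0xac, 0x68]

t0 = [0x79, 0x68, 0xac, 0xf6, 0x75, 0x98, 0x8e, 0xf3]
t1 = [0x79, 0xac, 0x68, 0xf3, 0xf3, 0x79, 0xac, 0x68]
t2 = [0xf3, 0x66, 0x79, 0x26, 0xac, 0xf6, 0x68, 0xae]
t3 = [0xf3, 0xac, 0x79, 0x26, 0xf3, 0x79, 0xac, 0x68]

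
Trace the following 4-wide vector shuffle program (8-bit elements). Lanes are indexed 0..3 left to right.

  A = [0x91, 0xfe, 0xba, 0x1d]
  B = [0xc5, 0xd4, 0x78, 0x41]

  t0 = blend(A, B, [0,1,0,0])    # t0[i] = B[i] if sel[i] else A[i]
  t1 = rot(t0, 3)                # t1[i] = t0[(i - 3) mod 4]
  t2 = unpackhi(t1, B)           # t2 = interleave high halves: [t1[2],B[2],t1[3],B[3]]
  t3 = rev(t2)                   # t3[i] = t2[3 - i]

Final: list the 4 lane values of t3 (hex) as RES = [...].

t0 = [0x91, 0xd4, 0xba, 0x1d]
t1 = [0xd4, 0xba, 0x1d, 0x91]
t2 = [0x1d, 0x78, 0x91, 0x41]
t3 = [0x41, 0x91, 0x78, 0x1d]

RES = [ 0x41  0x91  0x78  0x1d ]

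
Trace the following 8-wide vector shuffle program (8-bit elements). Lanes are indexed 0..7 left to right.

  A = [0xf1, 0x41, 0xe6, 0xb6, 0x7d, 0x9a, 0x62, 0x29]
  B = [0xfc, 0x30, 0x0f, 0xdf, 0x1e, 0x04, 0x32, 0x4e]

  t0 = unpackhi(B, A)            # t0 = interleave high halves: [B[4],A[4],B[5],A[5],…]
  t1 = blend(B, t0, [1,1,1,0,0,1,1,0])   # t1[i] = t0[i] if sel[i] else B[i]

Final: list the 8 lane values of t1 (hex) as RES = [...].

RES = [0x1e, 0x7d, 0x04, 0xdf, 0x1e, 0x62, 0x4e, 0x4e]

  t0: 1e 7d 04 9a 32 62 4e 29
  t1: 1e 7d 04 df 1e 62 4e 4e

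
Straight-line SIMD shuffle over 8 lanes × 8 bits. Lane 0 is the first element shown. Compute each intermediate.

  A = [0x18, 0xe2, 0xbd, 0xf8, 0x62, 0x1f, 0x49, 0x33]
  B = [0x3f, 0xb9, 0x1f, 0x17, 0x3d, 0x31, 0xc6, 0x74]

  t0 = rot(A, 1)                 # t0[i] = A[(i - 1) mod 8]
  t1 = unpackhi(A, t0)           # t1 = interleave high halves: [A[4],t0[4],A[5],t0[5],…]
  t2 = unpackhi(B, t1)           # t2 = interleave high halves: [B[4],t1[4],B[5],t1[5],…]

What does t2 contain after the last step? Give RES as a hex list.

  t0: 33 18 e2 bd f8 62 1f 49
  t1: 62 f8 1f 62 49 1f 33 49
  t2: 3d 49 31 1f c6 33 74 49

RES = [0x3d, 0x49, 0x31, 0x1f, 0xc6, 0x33, 0x74, 0x49]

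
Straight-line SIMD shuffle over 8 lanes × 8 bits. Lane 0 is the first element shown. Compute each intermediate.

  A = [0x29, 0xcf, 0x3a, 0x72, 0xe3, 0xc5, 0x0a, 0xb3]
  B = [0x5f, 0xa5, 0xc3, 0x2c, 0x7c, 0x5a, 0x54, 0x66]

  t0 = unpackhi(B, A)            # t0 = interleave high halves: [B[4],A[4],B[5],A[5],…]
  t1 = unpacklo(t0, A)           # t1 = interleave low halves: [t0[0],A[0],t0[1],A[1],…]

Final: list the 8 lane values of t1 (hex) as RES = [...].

t0 = [0x7c, 0xe3, 0x5a, 0xc5, 0x54, 0x0a, 0x66, 0xb3]
t1 = [0x7c, 0x29, 0xe3, 0xcf, 0x5a, 0x3a, 0xc5, 0x72]

RES = [ 0x7c  0x29  0xe3  0xcf  0x5a  0x3a  0xc5  0x72 ]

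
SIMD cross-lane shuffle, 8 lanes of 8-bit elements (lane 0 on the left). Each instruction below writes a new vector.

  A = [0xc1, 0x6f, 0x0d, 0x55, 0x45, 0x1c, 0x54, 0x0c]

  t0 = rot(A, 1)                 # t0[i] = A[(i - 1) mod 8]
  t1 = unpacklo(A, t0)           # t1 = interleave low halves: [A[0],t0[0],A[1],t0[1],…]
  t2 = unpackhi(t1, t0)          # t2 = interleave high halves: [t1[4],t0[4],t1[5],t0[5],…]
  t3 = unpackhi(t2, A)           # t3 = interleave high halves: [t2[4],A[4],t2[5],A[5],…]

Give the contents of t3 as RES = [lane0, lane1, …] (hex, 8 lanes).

  t0: 0c c1 6f 0d 55 45 1c 54
  t1: c1 0c 6f c1 0d 6f 55 0d
  t2: 0d 55 6f 45 55 1c 0d 54
  t3: 55 45 1c 1c 0d 54 54 0c

RES = [0x55, 0x45, 0x1c, 0x1c, 0x0d, 0x54, 0x54, 0x0c]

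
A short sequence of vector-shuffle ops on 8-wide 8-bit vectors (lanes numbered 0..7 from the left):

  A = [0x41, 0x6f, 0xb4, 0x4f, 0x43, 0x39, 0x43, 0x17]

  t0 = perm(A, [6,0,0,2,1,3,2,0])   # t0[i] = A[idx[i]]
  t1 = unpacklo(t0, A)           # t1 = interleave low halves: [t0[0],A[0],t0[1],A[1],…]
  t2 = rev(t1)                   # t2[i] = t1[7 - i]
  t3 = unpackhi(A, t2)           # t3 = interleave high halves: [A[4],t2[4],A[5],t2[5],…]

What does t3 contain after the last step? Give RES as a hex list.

RES = [0x43, 0x6f, 0x39, 0x41, 0x43, 0x41, 0x17, 0x43]

  t0: 43 41 41 b4 6f 4f b4 41
  t1: 43 41 41 6f 41 b4 b4 4f
  t2: 4f b4 b4 41 6f 41 41 43
  t3: 43 6f 39 41 43 41 17 43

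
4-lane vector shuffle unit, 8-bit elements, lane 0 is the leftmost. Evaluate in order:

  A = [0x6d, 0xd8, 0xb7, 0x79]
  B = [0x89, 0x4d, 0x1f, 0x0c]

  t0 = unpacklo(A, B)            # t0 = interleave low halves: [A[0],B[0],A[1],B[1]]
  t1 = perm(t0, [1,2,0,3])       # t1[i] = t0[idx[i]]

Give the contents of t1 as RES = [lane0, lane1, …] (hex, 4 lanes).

→ t0 |6d|89|d8|4d|
→ t1 |89|d8|6d|4d|

RES = [ 0x89  0xd8  0x6d  0x4d ]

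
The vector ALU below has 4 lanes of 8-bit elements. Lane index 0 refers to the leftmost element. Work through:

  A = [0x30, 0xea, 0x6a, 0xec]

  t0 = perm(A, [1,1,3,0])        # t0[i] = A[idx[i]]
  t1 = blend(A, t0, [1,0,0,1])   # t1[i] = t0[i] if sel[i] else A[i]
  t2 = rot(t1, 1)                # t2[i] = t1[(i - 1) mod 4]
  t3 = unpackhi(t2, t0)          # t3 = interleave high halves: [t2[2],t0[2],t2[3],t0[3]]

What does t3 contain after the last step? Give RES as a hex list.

→ t0 |ea|ea|ec|30|
→ t1 |ea|ea|6a|30|
→ t2 |30|ea|ea|6a|
→ t3 |ea|ec|6a|30|

RES = [ 0xea  0xec  0x6a  0x30 ]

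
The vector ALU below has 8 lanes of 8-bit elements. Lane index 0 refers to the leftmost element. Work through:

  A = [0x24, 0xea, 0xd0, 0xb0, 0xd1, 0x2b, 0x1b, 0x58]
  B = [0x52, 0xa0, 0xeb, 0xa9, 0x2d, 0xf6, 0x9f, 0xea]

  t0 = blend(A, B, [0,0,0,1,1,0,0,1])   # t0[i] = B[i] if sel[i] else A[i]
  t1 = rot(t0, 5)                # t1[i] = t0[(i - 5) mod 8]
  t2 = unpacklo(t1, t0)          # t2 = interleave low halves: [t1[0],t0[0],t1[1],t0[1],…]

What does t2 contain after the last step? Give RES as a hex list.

  t0: 24 ea d0 a9 2d 2b 1b ea
  t1: a9 2d 2b 1b ea 24 ea d0
  t2: a9 24 2d ea 2b d0 1b a9

RES = [ 0xa9  0x24  0x2d  0xea  0x2b  0xd0  0x1b  0xa9 ]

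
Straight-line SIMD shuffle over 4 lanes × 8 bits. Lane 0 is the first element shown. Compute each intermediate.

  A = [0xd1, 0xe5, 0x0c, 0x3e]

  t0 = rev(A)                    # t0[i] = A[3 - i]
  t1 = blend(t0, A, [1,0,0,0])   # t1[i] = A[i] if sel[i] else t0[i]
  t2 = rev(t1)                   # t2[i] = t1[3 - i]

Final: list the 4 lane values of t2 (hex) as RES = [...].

RES = [ 0xd1  0xe5  0x0c  0xd1 ]

t0 = [0x3e, 0x0c, 0xe5, 0xd1]
t1 = [0xd1, 0x0c, 0xe5, 0xd1]
t2 = [0xd1, 0xe5, 0x0c, 0xd1]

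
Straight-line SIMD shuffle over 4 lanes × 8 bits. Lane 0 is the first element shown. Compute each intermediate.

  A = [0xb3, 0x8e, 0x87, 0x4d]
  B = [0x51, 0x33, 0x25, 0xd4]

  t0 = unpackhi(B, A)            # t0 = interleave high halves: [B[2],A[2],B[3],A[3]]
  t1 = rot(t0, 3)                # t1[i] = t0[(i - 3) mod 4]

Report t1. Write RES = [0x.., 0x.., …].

RES = [0x87, 0xd4, 0x4d, 0x25]

t0 = [0x25, 0x87, 0xd4, 0x4d]
t1 = [0x87, 0xd4, 0x4d, 0x25]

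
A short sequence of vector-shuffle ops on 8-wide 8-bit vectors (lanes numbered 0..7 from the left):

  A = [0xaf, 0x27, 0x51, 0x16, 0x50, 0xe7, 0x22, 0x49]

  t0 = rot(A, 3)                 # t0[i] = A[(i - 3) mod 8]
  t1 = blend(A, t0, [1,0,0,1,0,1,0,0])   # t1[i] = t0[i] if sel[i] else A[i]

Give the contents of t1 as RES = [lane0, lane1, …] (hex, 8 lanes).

  t0: e7 22 49 af 27 51 16 50
  t1: e7 27 51 af 50 51 22 49

RES = [ 0xe7  0x27  0x51  0xaf  0x50  0x51  0x22  0x49 ]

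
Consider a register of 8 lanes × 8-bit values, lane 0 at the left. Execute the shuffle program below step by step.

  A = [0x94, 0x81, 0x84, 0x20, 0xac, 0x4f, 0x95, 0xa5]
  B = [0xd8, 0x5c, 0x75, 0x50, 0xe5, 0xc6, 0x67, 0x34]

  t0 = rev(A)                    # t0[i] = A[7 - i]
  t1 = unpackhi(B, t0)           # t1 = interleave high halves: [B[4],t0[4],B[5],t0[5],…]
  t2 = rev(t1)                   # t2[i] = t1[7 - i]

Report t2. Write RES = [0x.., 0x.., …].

  t0: a5 95 4f ac 20 84 81 94
  t1: e5 20 c6 84 67 81 34 94
  t2: 94 34 81 67 84 c6 20 e5

RES = [0x94, 0x34, 0x81, 0x67, 0x84, 0xc6, 0x20, 0xe5]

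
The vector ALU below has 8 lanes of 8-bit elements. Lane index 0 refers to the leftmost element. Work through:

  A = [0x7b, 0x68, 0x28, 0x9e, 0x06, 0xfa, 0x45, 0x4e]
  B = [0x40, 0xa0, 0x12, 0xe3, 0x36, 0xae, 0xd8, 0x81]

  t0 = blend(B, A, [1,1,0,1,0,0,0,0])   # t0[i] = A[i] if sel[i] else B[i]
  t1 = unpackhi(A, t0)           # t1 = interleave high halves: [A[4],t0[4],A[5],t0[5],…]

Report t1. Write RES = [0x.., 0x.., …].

→ t0 |7b|68|12|9e|36|ae|d8|81|
→ t1 |06|36|fa|ae|45|d8|4e|81|

RES = [ 0x06  0x36  0xfa  0xae  0x45  0xd8  0x4e  0x81 ]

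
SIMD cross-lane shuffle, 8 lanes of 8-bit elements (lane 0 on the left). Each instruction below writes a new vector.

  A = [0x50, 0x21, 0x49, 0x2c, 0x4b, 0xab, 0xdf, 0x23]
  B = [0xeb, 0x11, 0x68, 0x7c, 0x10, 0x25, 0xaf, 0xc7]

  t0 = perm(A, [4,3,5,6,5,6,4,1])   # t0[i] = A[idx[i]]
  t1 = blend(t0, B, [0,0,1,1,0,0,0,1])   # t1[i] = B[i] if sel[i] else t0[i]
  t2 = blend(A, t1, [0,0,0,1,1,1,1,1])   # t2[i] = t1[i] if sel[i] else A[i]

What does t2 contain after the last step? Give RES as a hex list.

RES = [ 0x50  0x21  0x49  0x7c  0xab  0xdf  0x4b  0xc7 ]

t0 = [0x4b, 0x2c, 0xab, 0xdf, 0xab, 0xdf, 0x4b, 0x21]
t1 = [0x4b, 0x2c, 0x68, 0x7c, 0xab, 0xdf, 0x4b, 0xc7]
t2 = [0x50, 0x21, 0x49, 0x7c, 0xab, 0xdf, 0x4b, 0xc7]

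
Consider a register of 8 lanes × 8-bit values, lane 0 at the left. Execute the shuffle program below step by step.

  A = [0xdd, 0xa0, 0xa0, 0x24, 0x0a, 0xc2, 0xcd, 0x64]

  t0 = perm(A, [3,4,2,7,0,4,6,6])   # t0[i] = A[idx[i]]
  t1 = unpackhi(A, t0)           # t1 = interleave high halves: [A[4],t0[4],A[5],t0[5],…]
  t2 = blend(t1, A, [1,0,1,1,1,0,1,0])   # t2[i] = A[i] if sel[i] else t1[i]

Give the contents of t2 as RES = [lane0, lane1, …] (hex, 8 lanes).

t0 = [0x24, 0x0a, 0xa0, 0x64, 0xdd, 0x0a, 0xcd, 0xcd]
t1 = [0x0a, 0xdd, 0xc2, 0x0a, 0xcd, 0xcd, 0x64, 0xcd]
t2 = [0xdd, 0xdd, 0xa0, 0x24, 0x0a, 0xcd, 0xcd, 0xcd]

RES = [ 0xdd  0xdd  0xa0  0x24  0x0a  0xcd  0xcd  0xcd ]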